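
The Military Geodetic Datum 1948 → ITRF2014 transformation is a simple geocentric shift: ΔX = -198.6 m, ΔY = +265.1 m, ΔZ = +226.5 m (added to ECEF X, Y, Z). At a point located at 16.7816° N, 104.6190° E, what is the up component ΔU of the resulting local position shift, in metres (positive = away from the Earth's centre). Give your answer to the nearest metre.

ΔU = 359 m

At φ = 16.7816°, λ = 104.6190°: sin φ = 0.288724, cos φ = 0.957412, sin λ = 0.967626, cos λ = -0.252390.
ΔU = cos φ cos λ·ΔX + cos φ sin λ·ΔY + sin φ·ΔZ = (0.957412)(-0.252390)(-198.6) + (0.957412)(0.967626)(265.1) + (0.288724)(226.5) = 358.98 m.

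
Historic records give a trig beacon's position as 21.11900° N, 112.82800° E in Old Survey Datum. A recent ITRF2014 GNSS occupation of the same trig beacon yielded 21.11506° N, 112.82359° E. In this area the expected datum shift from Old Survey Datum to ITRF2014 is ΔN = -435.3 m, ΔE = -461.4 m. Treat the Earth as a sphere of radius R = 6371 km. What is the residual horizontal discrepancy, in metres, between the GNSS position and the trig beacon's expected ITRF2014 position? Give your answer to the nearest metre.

Observed coordinate differences: Δφ = -0.00394°, Δλ = -0.00441°.
Converting to metres (1° lat = 111195 m, cos φ = 0.932834): observed ΔN = -438.1 m, observed ΔE = -457.4 m.
Subtracting the expected shift leaves a residual of -438.1 − (-435.3) = -2.8 m north and -457.4 − (-461.4) = 4.0 m east.
Residual distance = √((-2.8)² + 4.0²) = 4.9 m.

5 m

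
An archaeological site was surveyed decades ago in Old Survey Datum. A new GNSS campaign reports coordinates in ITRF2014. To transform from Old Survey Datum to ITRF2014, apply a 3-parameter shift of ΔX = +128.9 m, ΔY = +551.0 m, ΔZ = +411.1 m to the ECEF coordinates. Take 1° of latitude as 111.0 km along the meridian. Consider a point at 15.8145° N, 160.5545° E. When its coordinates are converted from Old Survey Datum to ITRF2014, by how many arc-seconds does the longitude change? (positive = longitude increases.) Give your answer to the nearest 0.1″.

sin φ = 0.272524, cos φ = 0.962149, sin λ = 0.332910, cos λ = -0.942959.
East component: ΔE = −sin λ·ΔX + cos λ·ΔY = −(0.332910)(128.9) + (-0.942959)(551.0) = -562.48 m.
1° of latitude spans 111000 m; at latitude φ, 1° of longitude spans that × cos φ = 106798.5 m, so Δλ = -562.48 / 106798.5 × 3600 = -18.960″.

Δλ = -19.0″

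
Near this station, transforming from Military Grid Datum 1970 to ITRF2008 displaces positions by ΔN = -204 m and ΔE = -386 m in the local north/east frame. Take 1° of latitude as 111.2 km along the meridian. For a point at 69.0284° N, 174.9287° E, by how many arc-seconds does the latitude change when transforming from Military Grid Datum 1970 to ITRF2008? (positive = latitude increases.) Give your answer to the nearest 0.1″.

Δφ = -6.6″

1° of latitude = 111.2 km, so Δφ = -204.0 / 111200 = -0.0018345° = -6.604″.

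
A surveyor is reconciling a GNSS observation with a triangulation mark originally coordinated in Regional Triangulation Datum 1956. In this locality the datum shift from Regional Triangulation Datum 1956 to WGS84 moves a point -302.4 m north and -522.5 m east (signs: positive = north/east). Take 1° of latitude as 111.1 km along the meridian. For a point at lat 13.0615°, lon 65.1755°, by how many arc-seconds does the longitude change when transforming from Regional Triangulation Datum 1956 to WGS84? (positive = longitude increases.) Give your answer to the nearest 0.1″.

Δλ = -17.4″

At latitude 13.0615°, cos φ = 0.974128.
1° of longitude at this latitude = 111.1 × cos φ = 108.23 km, so Δλ = -522.5 / 108225.6 = -0.0048279° = -17.380″.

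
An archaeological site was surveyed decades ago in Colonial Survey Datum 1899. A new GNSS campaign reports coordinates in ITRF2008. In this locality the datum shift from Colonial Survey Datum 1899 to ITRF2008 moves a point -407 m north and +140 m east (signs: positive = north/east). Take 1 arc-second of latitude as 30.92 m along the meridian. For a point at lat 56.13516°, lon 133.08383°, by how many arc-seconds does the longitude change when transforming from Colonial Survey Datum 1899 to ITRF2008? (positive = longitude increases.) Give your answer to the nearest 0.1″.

Δλ = 8.1″

At latitude 56.13516°, cos φ = 0.557236.
1″ of longitude at this latitude = 30.92 × cos φ = 17.2297 m, so Δλ = 140.0 / 17.2297 = 8.125″.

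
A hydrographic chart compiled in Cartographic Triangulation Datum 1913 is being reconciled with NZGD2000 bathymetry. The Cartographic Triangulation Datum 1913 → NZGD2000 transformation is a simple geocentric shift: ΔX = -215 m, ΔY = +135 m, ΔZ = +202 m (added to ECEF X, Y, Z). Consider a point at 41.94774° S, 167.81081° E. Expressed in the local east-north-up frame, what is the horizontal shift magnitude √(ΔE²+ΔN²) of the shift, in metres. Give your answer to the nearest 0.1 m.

321.6 m

At φ = -41.94774°, λ = 167.81081°: sin φ = -0.668452, cos φ = 0.743755, sin λ = 0.211140, cos λ = -0.977456.
ΔE = −sin λ·ΔX + cos λ·ΔY = −(0.211140)·(-215) + (-0.977456)·(135) = -86.56 m.
ΔN = −sin φ cos λ·ΔX − sin φ sin λ·ΔY + cos φ·ΔZ = −(-0.668452)(-0.977456)(-215) − (-0.668452)(0.211140)(135) + (0.743755)(202) = 309.77 m.
Horizontal magnitude = √(ΔE² + ΔN²) = √((-86.56)² + 309.77²) = 321.64 m.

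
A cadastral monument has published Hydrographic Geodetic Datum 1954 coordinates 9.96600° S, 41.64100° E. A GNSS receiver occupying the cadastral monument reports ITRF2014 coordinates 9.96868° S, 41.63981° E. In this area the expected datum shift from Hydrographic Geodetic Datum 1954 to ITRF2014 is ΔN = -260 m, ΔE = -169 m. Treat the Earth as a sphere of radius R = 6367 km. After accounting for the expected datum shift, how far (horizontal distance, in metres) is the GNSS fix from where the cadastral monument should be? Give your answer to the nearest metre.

Observed coordinate differences: Δφ = -0.00268°, Δλ = -0.00119°.
Converting to metres (1° lat = 111125 m, cos φ = 0.984911): observed ΔN = -297.8 m, observed ΔE = -130.2 m.
Subtracting the expected shift leaves a residual of -297.8 − (-260) = -37.8 m north and -130.2 − (-169) = 38.8 m east.
Residual distance = √((-37.8)² + 38.8²) = 54.1 m.

54 m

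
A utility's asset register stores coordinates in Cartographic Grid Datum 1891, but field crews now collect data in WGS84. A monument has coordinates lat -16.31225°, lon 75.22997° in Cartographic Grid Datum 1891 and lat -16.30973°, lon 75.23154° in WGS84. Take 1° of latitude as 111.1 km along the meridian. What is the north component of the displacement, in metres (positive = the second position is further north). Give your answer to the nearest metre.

Δφ = -16.30973° − -16.31225° = +0.00252°; Δλ = 75.23154° − 75.22997° = +0.00157°.
ΔN = Δφ × 111100 = 280.0 m; ΔE = Δλ × 111100 × cos(-16.31225°) = +0.00157 × 111100 × 0.959745 = 167.4 m.

ΔN = 280 m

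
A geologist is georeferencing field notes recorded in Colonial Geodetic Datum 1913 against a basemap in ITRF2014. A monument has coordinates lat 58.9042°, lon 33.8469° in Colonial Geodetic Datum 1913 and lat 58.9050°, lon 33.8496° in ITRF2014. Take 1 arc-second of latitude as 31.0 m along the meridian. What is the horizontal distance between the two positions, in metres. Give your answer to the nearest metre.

Δφ = 58.9050° − 58.9042° = +0.0008°; Δλ = 33.8496° − 33.8469° = +0.0027°.
1° of latitude = 3600 × 31.00 = 111600 m.
ΔN = Δφ × 111600 = 89.3 m; ΔE = Δλ × 111600 × cos(58.9042°) = +0.0027 × 111600 × 0.516471 = 155.6 m.
Distance = √(ΔE² + ΔN²) = √(155.6² + 89.3²) = 179.4 m.

179 m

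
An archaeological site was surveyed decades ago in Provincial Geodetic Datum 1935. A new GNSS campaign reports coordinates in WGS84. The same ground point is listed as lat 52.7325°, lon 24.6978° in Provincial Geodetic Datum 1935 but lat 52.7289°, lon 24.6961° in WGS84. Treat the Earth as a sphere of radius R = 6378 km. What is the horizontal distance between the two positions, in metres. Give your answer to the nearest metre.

417 m

Δφ = 52.7289° − 52.7325° = -0.0036°; Δλ = 24.6961° − 24.6978° = -0.0017°.
1° along a meridian = πR/180 = 111317 m.
ΔN = Δφ × 111317 = -400.7 m; ΔE = Δλ × 111317 × cos(52.7325°) = -0.0017 × 111317 × 0.605537 = -114.6 m.
Distance = √(ΔE² + ΔN²) = √((-114.6)² + (-400.7)²) = 416.8 m.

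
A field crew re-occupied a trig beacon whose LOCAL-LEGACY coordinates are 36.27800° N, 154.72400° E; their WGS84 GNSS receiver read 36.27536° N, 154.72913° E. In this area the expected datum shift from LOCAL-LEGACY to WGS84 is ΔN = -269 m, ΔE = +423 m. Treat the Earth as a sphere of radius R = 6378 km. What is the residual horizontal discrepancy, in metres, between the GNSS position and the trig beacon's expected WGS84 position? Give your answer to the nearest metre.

Observed coordinate differences: Δφ = -0.00264°, Δλ = +0.00513°.
Converting to metres (1° lat = 111317 m, cos φ = 0.806156): observed ΔN = -293.9 m, observed ΔE = 460.4 m.
Subtracting the expected shift leaves a residual of -293.9 − (-269) = -24.9 m north and 460.4 − (423) = 37.4 m east.
Residual distance = √((-24.9)² + 37.4²) = 44.9 m.

45 m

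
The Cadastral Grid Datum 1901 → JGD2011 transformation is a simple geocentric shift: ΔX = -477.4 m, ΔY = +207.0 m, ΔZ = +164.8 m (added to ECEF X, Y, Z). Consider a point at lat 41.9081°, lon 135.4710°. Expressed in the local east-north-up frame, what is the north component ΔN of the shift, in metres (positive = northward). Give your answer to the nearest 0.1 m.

The local north axis is (−sin φ cos λ, −sin φ sin λ, cos φ), giving ΔN = -227.324 − 96.960 + 122.647 = -201.64 m.

ΔN = -201.6 m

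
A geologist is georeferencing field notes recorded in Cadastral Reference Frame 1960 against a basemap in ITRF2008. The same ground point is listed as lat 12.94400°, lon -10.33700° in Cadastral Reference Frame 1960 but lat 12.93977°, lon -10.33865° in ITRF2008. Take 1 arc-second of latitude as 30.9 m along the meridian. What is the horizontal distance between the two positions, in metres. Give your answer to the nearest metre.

Δφ = 12.93977° − 12.94400° = -0.00423°; Δλ = -10.33865° − -10.33700° = -0.00165°.
1° of latitude = 3600 × 30.90 = 111240 m.
ΔN = Δφ × 111240 = -470.5 m; ΔE = Δλ × 111240 × cos(12.94400°) = -0.00165 × 111240 × 0.974589 = -178.9 m.
Distance = √(ΔE² + ΔN²) = √((-178.9)² + (-470.5)²) = 503.4 m.

503 m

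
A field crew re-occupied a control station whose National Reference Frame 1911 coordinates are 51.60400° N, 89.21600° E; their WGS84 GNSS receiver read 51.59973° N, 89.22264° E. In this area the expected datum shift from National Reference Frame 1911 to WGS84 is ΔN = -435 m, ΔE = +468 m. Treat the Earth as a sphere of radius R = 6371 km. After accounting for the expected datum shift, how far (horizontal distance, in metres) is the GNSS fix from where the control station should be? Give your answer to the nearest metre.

Observed coordinate differences: Δφ = -0.00427°, Δλ = +0.00664°.
Converting to metres (1° lat = 111195 m, cos φ = 0.621093): observed ΔN = -474.8 m, observed ΔE = 458.6 m.
Subtracting the expected shift leaves a residual of -474.8 − (-435) = -39.8 m north and 458.6 − (468) = -9.4 m east.
Residual distance = √((-39.8)² + (-9.4)²) = 40.9 m.

41 m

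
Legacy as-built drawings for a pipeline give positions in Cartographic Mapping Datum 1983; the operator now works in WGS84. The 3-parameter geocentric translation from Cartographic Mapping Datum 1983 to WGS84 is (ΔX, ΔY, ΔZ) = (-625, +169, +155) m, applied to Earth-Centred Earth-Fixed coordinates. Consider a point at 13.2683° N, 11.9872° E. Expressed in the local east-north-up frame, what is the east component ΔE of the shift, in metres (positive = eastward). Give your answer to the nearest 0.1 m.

ΔE = 295.1 m

The local east axis at (φ, λ) is (−sin λ, cos λ, 0), so ΔE = −sin(11.9872°)·(-625) + cos(11.9872°)·169 = 295.12 m.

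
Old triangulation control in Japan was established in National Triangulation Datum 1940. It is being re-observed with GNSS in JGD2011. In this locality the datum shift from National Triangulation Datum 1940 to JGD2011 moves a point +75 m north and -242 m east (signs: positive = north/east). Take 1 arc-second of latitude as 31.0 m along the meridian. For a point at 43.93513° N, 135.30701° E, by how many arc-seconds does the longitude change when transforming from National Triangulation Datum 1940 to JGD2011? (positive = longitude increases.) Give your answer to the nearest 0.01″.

Δλ = -10.84″

At latitude 43.93513°, cos φ = 0.720126.
1″ of longitude at this latitude = 31.00 × cos φ = 22.3239 m, so Δλ = -242.0 / 22.3239 = -10.840″.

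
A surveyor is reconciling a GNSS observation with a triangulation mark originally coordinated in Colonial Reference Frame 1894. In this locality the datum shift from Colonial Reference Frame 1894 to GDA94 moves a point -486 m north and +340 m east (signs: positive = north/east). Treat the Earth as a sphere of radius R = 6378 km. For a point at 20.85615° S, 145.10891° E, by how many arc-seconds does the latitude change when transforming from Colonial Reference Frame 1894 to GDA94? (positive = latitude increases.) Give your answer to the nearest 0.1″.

Δφ = -15.7″

On a sphere of radius R, 1 rad of latitude = R, so Δφ = ΔN / R = -486.0 / 6378000 = -7.6199e-05 rad = -15.717″.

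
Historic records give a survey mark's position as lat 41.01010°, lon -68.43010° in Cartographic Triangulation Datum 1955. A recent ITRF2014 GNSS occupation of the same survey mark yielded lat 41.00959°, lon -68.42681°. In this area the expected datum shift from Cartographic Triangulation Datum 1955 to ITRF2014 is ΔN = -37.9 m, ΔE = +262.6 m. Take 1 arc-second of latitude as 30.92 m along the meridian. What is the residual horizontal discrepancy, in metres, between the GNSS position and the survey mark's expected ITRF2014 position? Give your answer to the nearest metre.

Observed coordinate differences: Δφ = -0.00051°, Δλ = +0.00329°.
Converting to metres (1° lat = 111312 m, cos φ = 0.754594): observed ΔN = -56.8 m, observed ΔE = 276.3 m.
Subtracting the expected shift leaves a residual of -56.8 − (-37.9) = -18.9 m north and 276.3 − (262.6) = 13.7 m east.
Residual distance = √((-18.9)² + 13.7²) = 23.3 m.

23 m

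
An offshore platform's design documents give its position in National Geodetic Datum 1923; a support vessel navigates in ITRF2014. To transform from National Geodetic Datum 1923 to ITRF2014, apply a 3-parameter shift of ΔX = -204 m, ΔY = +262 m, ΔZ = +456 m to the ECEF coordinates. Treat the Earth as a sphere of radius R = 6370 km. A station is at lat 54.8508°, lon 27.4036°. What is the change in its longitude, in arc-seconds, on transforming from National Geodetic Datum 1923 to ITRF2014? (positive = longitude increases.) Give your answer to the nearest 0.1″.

Δλ = 18.4″

sin φ = 0.817656, cos φ = 0.575708, sin λ = 0.460256, cos λ = 0.887786.
East component: ΔE = −sin λ·ΔX + cos λ·ΔY = −(0.460256)(-204) + (0.887786)(262) = 326.49 m.
1° of latitude spans πR/180 = 111177 m; at latitude φ, 1° of longitude spans that × cos φ = 64005.7 m, so Δλ = 326.49 / 64005.7 × 3600 = 18.364″.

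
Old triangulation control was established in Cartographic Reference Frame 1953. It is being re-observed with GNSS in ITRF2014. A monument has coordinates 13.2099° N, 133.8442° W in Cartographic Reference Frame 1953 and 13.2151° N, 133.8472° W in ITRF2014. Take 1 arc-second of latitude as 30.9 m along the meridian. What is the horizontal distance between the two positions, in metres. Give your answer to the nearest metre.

663 m

Δφ = 13.2151° − 13.2099° = +0.0052°; Δλ = -133.8472° − -133.8442° = -0.0030°.
1° of latitude = 3600 × 30.90 = 111240 m.
ΔN = Δφ × 111240 = 578.4 m; ΔE = Δλ × 111240 × cos(13.2099°) = -0.0030 × 111240 × 0.973539 = -324.9 m.
Distance = √(ΔE² + ΔN²) = √((-324.9)² + 578.4²) = 663.4 m.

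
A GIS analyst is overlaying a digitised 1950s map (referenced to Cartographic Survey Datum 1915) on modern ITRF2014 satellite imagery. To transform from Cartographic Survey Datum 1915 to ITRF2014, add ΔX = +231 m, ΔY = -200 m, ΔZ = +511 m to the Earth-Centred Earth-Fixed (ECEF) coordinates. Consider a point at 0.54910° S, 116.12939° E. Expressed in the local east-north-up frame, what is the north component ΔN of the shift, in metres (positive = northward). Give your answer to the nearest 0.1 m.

The local north axis is (−sin φ cos λ, −sin φ sin λ, cos φ), giving ΔN = -0.975 − 1.721 + 510.977 = 508.28 m.

ΔN = 508.3 m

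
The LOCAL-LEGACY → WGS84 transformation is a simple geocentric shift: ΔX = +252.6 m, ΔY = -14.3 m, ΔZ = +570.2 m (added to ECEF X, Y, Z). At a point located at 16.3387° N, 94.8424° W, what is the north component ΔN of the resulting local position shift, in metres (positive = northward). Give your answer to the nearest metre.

ΔN = 549 m

The local north axis is (−sin φ cos λ, −sin φ sin λ, cos φ), giving ΔN = 5.999 − 4.008 + 547.173 = 549.16 m.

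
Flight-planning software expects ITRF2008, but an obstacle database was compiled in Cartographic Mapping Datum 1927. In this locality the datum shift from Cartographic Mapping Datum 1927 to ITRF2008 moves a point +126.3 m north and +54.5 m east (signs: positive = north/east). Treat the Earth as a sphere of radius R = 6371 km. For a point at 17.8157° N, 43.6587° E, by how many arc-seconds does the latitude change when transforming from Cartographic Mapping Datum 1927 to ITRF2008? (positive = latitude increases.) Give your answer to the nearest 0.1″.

Δφ = 4.1″

On a sphere of radius R, 1 rad of latitude = R, so Δφ = ΔN / R = 126.3 / 6371000 = 1.9824e-05 rad = 4.089″.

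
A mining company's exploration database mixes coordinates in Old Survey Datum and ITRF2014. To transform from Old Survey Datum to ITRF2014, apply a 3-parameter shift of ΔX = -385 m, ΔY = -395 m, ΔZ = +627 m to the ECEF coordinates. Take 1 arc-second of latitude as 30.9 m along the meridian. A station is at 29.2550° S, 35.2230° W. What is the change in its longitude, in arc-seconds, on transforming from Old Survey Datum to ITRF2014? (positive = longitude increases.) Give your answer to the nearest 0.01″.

Δλ = -20.21″

sin φ = -0.488697, cos φ = 0.872453, sin λ = -0.576760, cos λ = 0.816913.
East component: ΔE = −sin λ·ΔX + cos λ·ΔY = −(-0.576760)(-385) + (0.816913)(-395) = -544.73 m.
1° of latitude spans 3600 × 30.90 = 111240 m; at latitude φ, 1° of longitude spans that × cos φ = 97051.7 m, so Δλ = -544.73 / 97051.7 × 3600 = -20.206″.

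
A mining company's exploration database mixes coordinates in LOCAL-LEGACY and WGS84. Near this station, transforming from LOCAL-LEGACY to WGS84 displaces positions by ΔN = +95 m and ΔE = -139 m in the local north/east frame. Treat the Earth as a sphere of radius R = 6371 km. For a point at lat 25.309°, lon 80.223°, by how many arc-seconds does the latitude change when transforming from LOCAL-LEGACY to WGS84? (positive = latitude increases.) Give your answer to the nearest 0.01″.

On a sphere of radius R, 1 rad of latitude = R, so Δφ = ΔN / R = 95.0 / 6371000 = 1.4911e-05 rad = 3.076″.

Δφ = 3.08″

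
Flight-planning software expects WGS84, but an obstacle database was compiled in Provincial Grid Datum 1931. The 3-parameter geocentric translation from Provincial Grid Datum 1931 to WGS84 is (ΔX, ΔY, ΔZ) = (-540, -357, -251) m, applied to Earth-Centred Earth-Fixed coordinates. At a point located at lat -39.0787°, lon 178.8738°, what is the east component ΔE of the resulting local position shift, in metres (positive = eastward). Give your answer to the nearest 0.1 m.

The local east axis at (φ, λ) is (−sin λ, cos λ, 0), so ΔE = −sin(178.8738°)·(-540) + cos(178.8738°)·(-357) = 367.54 m.

ΔE = 367.5 m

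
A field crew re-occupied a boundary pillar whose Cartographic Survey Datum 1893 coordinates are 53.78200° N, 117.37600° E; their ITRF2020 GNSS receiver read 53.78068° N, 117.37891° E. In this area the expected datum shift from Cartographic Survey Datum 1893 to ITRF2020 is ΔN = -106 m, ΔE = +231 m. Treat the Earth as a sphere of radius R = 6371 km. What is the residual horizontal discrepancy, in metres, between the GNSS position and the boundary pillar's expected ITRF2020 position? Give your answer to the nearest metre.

57 m

Observed coordinate differences: Δφ = -0.00132°, Δλ = +0.00291°.
Converting to metres (1° lat = 111195 m, cos φ = 0.590859): observed ΔN = -146.8 m, observed ΔE = 191.2 m.
Subtracting the expected shift leaves a residual of -146.8 − (-106) = -40.8 m north and 191.2 − (231) = -39.8 m east.
Residual distance = √((-40.8)² + (-39.8)²) = 57.0 m.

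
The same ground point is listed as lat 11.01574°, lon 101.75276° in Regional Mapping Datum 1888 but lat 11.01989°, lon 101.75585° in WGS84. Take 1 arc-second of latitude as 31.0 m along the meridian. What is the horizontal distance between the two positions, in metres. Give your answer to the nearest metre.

Δφ = 11.01989° − 11.01574° = +0.00415°; Δλ = 101.75585° − 101.75276° = +0.00309°.
1° of latitude = 3600 × 31.00 = 111600 m.
ΔN = Δφ × 111600 = 463.1 m; ΔE = Δλ × 111600 × cos(11.01574°) = +0.00309 × 111600 × 0.981575 = 338.5 m.
Distance = √(ΔE² + ΔN²) = √(338.5² + 463.1²) = 573.6 m.

574 m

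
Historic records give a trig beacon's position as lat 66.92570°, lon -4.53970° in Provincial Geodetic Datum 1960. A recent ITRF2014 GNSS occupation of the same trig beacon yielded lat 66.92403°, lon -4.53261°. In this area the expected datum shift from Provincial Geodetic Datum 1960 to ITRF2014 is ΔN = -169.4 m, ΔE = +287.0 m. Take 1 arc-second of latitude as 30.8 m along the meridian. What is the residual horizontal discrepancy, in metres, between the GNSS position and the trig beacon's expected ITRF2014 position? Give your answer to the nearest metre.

Observed coordinate differences: Δφ = -0.00167°, Δλ = +0.00709°.
Converting to metres (1° lat = 110880 m, cos φ = 0.391924): observed ΔN = -185.2 m, observed ΔE = 308.1 m.
Subtracting the expected shift leaves a residual of -185.2 − (-169.4) = -15.8 m north and 308.1 − (287.0) = 21.1 m east.
Residual distance = √((-15.8)² + 21.1²) = 26.3 m.

26 m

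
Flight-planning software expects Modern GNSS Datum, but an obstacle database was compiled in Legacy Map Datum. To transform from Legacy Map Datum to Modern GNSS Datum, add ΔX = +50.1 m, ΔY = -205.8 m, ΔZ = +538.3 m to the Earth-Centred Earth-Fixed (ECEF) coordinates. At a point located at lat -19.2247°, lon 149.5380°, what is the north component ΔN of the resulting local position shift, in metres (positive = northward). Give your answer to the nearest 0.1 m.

At φ = -19.2247°, λ = 149.5380°: sin φ = -0.329274, cos φ = 0.944235, sin λ = 0.506967, cos λ = -0.861966.
ΔN = −sin φ cos λ·ΔX − sin φ sin λ·ΔY + cos φ·ΔZ = −(-0.329274)(-0.861966)(50.1) − (-0.329274)(0.506967)(-205.8) + (0.944235)(538.3) = 459.71 m.

ΔN = 459.7 m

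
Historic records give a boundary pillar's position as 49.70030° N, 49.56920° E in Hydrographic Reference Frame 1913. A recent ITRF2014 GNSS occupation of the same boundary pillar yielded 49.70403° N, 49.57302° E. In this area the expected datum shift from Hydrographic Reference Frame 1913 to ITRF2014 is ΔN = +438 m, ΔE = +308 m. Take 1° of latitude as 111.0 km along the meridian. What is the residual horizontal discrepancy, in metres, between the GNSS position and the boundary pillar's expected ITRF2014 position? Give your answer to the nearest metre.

Observed coordinate differences: Δφ = +0.00373°, Δλ = +0.00382°.
Converting to metres (1° lat = 111000 m, cos φ = 0.646786): observed ΔN = 414.0 m, observed ΔE = 274.3 m.
Subtracting the expected shift leaves a residual of 414.0 − (438) = -24.0 m north and 274.3 − (308) = -33.7 m east.
Residual distance = √((-24.0)² + (-33.7)²) = 41.4 m.

41 m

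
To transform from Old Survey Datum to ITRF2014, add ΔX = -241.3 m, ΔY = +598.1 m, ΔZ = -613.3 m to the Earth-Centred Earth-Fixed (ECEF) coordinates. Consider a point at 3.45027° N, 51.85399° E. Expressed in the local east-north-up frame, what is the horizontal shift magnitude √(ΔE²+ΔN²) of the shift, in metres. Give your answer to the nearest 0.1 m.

843.5 m

The local east axis at (φ, λ) is (−sin λ, cos λ, 0), so ΔE = −sin(51.85399°)·(-241.3) + cos(51.85399°)·598.1 = 559.19 m.
The local north axis is (−sin φ cos λ, −sin φ sin λ, cos φ), giving ΔN = 8.970 − 28.308 − 612.188 = -631.53 m.
Horizontal magnitude = √(ΔE² + ΔN²) = √(559.19² + (-631.53)²) = 843.52 m.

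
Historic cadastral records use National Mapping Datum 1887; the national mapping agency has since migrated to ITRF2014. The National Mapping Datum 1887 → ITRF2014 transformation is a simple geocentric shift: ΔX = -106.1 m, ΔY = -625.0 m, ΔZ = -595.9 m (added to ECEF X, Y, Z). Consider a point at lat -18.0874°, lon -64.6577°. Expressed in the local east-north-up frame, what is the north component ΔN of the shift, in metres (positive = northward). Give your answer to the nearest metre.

ΔN = -405 m

At φ = -18.0874°, λ = -64.6577°: sin φ = -0.310467, cos φ = 0.950584, sin λ = -0.903767, cos λ = 0.428025.
ΔN = −sin φ cos λ·ΔX − sin φ sin λ·ΔY + cos φ·ΔZ = −(-0.310467)(0.428025)(-106.1) − (-0.310467)(-0.903767)(-625.0) + (0.950584)(-595.9) = -405.18 m.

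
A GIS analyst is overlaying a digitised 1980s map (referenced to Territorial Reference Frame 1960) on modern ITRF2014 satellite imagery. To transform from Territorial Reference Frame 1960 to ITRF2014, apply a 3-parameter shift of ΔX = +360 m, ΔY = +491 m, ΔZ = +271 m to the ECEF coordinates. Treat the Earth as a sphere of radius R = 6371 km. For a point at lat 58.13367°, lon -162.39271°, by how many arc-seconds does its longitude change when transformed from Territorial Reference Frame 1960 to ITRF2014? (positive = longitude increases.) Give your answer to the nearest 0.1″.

sin φ = 0.849282, cos φ = 0.527939, sin λ = -0.302491, cos λ = -0.953152.
East component: ΔE = −sin λ·ΔX + cos λ·ΔY = −(-0.302491)(360) + (-0.953152)(491) = -359.10 m.
1° of latitude spans πR/180 = 111195 m; at latitude φ, 1° of longitude spans that × cos φ = 58704.2 m, so Δλ = -359.10 / 58704.2 × 3600 = -22.022″.

Δλ = -22.0″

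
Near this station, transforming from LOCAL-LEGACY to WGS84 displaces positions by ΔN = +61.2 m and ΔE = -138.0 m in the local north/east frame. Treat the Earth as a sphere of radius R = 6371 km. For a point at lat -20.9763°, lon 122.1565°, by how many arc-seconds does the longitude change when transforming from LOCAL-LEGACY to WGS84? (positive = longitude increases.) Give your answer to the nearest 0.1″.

At latitude -20.9763°, cos φ = 0.933729.
One radian of longitude at latitude φ spans R cos φ, so Δλ = ΔE / (R cos φ) = -138.0 / (6371000 × 0.933729) = -2.3198e-05 rad = -4.785″.

Δλ = -4.8″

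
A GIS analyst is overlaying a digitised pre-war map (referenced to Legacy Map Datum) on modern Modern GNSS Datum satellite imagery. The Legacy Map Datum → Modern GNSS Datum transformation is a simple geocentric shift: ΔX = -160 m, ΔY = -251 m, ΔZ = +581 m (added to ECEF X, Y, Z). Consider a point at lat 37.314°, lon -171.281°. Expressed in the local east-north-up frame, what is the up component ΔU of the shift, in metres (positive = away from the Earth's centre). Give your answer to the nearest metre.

ΔU = 508 m

At φ = 37.314°, λ = -171.281°: sin φ = 0.606183, cos φ = 0.795325, sin λ = -0.151589, cos λ = -0.988444.
ΔU = cos φ cos λ·ΔX + cos φ sin λ·ΔY + sin φ·ΔZ = (0.795325)(-0.988444)(-160) + (0.795325)(-0.151589)(-251) + (0.606183)(581) = 508.23 m.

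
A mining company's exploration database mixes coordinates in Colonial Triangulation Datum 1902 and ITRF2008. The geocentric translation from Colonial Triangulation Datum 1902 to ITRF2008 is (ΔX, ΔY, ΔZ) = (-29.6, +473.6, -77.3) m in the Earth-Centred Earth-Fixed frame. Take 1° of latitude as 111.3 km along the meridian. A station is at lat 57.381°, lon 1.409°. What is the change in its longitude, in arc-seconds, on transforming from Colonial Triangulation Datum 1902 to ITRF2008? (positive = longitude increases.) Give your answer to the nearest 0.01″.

sin φ = 0.842274, cos φ = 0.539050, sin λ = 0.024589, cos λ = 0.999698.
East component: ΔE = −sin λ·ΔX + cos λ·ΔY = −(0.024589)(-29.6) + (0.999698)(473.6) = 474.18 m.
1° of latitude spans 111300 m; at latitude φ, 1° of longitude spans that × cos φ = 59996.3 m, so Δλ = 474.18 / 59996.3 × 3600 = 28.453″.

Δλ = 28.45″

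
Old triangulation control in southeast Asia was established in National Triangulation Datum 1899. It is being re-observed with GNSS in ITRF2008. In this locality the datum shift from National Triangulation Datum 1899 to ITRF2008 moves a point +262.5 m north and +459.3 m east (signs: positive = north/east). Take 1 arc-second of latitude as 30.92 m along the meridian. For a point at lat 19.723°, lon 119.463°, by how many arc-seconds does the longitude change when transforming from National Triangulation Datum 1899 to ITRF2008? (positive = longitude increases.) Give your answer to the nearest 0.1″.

Δλ = 15.8″

At latitude 19.723°, cos φ = 0.941335.
1″ of longitude at this latitude = 30.92 × cos φ = 29.1061 m, so Δλ = 459.3 / 29.1061 = 15.780″.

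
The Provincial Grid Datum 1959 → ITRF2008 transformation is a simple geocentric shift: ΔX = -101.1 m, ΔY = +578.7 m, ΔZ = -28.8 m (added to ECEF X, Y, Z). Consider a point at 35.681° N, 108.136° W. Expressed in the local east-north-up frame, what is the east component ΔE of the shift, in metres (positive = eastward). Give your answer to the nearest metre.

The local east axis at (φ, λ) is (−sin λ, cos λ, 0), so ΔE = −sin(-108.136°)·(-101.1) + cos(-108.136°)·578.7 = -276.21 m.

ΔE = -276 m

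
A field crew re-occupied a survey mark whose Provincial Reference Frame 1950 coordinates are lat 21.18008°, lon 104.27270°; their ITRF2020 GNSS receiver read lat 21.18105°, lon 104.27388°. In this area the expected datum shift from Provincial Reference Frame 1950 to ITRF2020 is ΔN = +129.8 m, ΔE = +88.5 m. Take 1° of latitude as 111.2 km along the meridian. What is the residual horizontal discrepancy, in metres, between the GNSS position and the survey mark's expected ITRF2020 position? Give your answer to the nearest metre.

40 m

Observed coordinate differences: Δφ = +0.00097°, Δλ = +0.00118°.
Converting to metres (1° lat = 111200 m, cos φ = 0.932449): observed ΔN = 107.9 m, observed ΔE = 122.4 m.
Subtracting the expected shift leaves a residual of 107.9 − (129.8) = -21.9 m north and 122.4 − (88.5) = 33.9 m east.
Residual distance = √((-21.9)² + 33.9²) = 40.3 m.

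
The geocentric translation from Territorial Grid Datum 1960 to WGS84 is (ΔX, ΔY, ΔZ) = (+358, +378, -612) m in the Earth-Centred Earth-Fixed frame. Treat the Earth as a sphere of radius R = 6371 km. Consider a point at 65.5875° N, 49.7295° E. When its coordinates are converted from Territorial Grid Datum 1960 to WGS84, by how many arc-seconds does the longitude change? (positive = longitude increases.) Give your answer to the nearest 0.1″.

sin φ = 0.910594, cos φ = 0.413303, sin λ = 0.763001, cos λ = 0.646397.
East component: ΔE = −sin λ·ΔX + cos λ·ΔY = −(0.763001)(358) + (0.646397)(378) = -28.82 m.
1° of latitude spans πR/180 = 111195 m; at latitude φ, 1° of longitude spans that × cos φ = 45957.2 m, so Δλ = -28.82 / 45957.2 × 3600 = -2.257″.

Δλ = -2.3″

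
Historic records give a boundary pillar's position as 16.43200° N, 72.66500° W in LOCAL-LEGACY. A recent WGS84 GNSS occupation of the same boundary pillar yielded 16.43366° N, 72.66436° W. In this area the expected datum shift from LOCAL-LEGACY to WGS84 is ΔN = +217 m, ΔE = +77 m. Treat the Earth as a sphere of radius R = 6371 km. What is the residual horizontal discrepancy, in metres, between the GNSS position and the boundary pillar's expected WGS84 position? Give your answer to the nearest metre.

34 m

Observed coordinate differences: Δφ = +0.00166°, Δλ = +0.00064°.
Converting to metres (1° lat = 111195 m, cos φ = 0.959156): observed ΔN = 184.6 m, observed ΔE = 68.3 m.
Subtracting the expected shift leaves a residual of 184.6 − (217) = -32.4 m north and 68.3 − (77) = -8.7 m east.
Residual distance = √((-32.4)² + (-8.7)²) = 33.6 m.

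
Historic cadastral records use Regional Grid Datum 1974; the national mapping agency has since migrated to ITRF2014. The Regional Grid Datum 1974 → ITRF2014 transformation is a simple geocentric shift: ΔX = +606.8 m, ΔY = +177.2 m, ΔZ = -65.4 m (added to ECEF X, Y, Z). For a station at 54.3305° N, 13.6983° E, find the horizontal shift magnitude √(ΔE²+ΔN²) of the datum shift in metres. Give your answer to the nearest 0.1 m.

551.9 m

The local east axis at (φ, λ) is (−sin λ, cos λ, 0), so ΔE = −sin(13.6983°)·606.8 + cos(13.6983°)·177.2 = 28.46 m.
The local north axis is (−sin φ cos λ, −sin φ sin λ, cos φ), giving ΔN = -478.939 − 34.090 − 38.135 = -551.16 m.
Horizontal magnitude = √(ΔE² + ΔN²) = √(28.46² + (-551.16)²) = 551.90 m.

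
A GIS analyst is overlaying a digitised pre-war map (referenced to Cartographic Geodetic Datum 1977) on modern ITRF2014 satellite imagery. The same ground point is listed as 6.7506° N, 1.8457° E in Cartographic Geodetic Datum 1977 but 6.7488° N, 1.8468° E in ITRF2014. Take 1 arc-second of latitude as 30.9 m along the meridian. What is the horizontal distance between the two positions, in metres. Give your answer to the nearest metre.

Δφ = 6.7488° − 6.7506° = -0.0018°; Δλ = 1.8468° − 1.8457° = +0.0011°.
1° of latitude = 3600 × 30.90 = 111240 m.
ΔN = Δφ × 111240 = -200.2 m; ΔE = Δλ × 111240 × cos(6.7506°) = +0.0011 × 111240 × 0.993067 = 121.5 m.
Distance = √(ΔE² + ΔN²) = √(121.5² + (-200.2)²) = 234.2 m.

234 m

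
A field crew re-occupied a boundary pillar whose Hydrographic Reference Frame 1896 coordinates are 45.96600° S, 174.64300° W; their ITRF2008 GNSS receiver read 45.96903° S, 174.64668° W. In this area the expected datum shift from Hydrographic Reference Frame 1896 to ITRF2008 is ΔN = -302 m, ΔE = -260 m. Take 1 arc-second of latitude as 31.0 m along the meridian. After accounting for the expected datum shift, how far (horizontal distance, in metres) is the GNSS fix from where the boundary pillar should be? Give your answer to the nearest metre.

Observed coordinate differences: Δφ = -0.00303°, Δλ = -0.00368°.
Converting to metres (1° lat = 111600 m, cos φ = 0.695085): observed ΔN = -338.1 m, observed ΔE = -285.5 m.
Subtracting the expected shift leaves a residual of -338.1 − (-302) = -36.1 m north and -285.5 − (-260) = -25.5 m east.
Residual distance = √((-36.1)² + (-25.5)²) = 44.2 m.

44 m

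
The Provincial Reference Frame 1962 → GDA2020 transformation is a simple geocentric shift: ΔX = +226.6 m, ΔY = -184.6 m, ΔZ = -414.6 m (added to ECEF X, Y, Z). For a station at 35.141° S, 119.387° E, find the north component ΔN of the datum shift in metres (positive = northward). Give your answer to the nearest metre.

At φ = -35.141°, λ = 119.387°: sin φ = -0.575591, cos φ = 0.817738, sin λ = 0.871325, cos λ = -0.490706.
ΔN = −sin φ cos λ·ΔX − sin φ sin λ·ΔY + cos φ·ΔZ = −(-0.575591)(-0.490706)(226.6) − (-0.575591)(0.871325)(-184.6) + (0.817738)(-414.6) = -495.62 m.

ΔN = -496 m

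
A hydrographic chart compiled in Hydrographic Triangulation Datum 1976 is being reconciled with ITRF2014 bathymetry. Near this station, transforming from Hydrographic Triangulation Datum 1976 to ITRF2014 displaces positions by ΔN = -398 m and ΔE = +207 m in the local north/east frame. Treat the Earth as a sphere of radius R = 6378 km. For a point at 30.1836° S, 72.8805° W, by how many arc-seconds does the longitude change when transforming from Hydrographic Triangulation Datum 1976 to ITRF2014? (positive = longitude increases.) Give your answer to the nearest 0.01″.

At latitude -30.1836°, cos φ = 0.864419.
One radian of longitude at latitude φ spans R cos φ, so Δλ = ΔE / (R cos φ) = 207.0 / (6378000 × 0.864419) = 3.7546e-05 rad = 7.744″.

Δλ = 7.74″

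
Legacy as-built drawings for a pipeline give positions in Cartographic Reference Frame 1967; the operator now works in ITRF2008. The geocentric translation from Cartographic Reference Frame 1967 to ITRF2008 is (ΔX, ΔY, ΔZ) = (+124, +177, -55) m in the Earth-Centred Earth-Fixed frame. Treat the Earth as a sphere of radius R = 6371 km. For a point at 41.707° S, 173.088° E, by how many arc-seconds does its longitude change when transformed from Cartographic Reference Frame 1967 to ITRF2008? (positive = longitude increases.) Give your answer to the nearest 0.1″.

sin φ = -0.665322, cos φ = 0.746557, sin λ = 0.120345, cos λ = -0.992732.
East component: ΔE = −sin λ·ΔX + cos λ·ΔY = −(0.120345)(124) + (-0.992732)(177) = -190.64 m.
1° of latitude spans πR/180 = 111195 m; at latitude φ, 1° of longitude spans that × cos φ = 83013.3 m, so Δλ = -190.64 / 83013.3 × 3600 = -8.267″.

Δλ = -8.3″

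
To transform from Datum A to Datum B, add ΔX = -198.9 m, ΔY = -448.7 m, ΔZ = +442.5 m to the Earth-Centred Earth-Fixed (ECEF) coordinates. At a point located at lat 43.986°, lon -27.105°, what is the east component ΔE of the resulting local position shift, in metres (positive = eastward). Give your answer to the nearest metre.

At φ = 43.986°, λ = -27.105°: sin φ = 0.694483, cos φ = 0.719510, sin λ = -0.455623, cos λ = 0.890173.
ΔE = −sin λ·ΔX + cos λ·ΔY = −(-0.455623)·(-198.9) + (0.890173)·(-448.7) = -490.04 m.

ΔE = -490 m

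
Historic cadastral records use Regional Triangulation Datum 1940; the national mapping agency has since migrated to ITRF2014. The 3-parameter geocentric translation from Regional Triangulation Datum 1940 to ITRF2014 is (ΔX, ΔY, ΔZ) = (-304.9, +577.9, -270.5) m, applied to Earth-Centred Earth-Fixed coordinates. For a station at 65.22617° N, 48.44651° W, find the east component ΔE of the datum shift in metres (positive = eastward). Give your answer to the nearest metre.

At φ = 65.22617°, λ = -48.44651°: sin φ = 0.907969, cos φ = 0.419037, sin λ = -0.748337, cos λ = 0.663319.
ΔE = −sin λ·ΔX + cos λ·ΔY = −(-0.748337)·(-304.9) + (0.663319)·(577.9) = 155.16 m.

ΔE = 155 m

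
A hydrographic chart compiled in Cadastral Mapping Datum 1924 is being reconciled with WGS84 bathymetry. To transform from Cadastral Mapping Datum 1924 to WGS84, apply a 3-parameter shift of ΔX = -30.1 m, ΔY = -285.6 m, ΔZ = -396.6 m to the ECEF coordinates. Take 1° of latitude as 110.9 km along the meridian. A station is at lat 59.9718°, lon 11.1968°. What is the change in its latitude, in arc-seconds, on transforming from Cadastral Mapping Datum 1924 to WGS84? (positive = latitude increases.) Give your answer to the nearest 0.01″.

sin φ = 0.865779, cos φ = 0.500426, sin λ = 0.194180, cos λ = 0.980966.
North component: ΔN = −sin φ cos λ·ΔX − sin φ sin λ·ΔY + cos φ·ΔZ = −(0.865779)(0.980966)(-30.1) − (0.865779)(0.194180)(-285.6) + (0.500426)(-396.6) = -124.89 m.
1° of latitude spans 110900 m, so Δφ = -124.89 / 110900 × 3600 = -4.054″.

Δφ = -4.05″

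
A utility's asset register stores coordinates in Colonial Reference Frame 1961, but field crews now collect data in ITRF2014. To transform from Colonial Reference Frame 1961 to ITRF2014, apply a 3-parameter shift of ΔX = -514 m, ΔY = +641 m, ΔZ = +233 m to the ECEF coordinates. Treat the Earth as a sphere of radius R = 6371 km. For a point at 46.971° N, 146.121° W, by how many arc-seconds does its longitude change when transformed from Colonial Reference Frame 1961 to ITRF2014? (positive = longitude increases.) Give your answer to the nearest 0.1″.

sin φ = 0.731008, cos φ = 0.682368, sin λ = -0.557441, cos λ = -0.830217.
East component: ΔE = −sin λ·ΔX + cos λ·ΔY = −(-0.557441)(-514) + (-0.830217)(641) = -818.69 m.
1° of latitude spans πR/180 = 111195 m; at latitude φ, 1° of longitude spans that × cos φ = 75875.9 m, so Δλ = -818.69 / 75875.9 × 3600 = -38.844″.

Δλ = -38.8″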